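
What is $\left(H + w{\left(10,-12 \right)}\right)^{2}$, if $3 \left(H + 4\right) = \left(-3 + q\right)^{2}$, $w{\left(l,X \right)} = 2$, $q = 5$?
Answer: $\frac{4}{9} \approx 0.44444$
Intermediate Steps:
$H = - \frac{8}{3}$ ($H = -4 + \frac{\left(-3 + 5\right)^{2}}{3} = -4 + \frac{2^{2}}{3} = -4 + \frac{1}{3} \cdot 4 = -4 + \frac{4}{3} = - \frac{8}{3} \approx -2.6667$)
$\left(H + w{\left(10,-12 \right)}\right)^{2} = \left(- \frac{8}{3} + 2\right)^{2} = \left(- \frac{2}{3}\right)^{2} = \frac{4}{9}$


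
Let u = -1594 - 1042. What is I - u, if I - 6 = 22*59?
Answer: 3940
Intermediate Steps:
I = 1304 (I = 6 + 22*59 = 6 + 1298 = 1304)
u = -2636
I - u = 1304 - 1*(-2636) = 1304 + 2636 = 3940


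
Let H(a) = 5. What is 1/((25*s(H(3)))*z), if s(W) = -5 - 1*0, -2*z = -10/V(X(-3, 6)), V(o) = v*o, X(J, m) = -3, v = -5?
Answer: -3/125 ≈ -0.024000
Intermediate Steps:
V(o) = -5*o
z = ⅓ (z = -(-5)/((-5*(-3))) = -(-5)/15 = -½*(-⅔) = ⅓ ≈ 0.33333)
s(W) = -5 (s(W) = -5 + 0 = -5)
1/((25*s(H(3)))*z) = 1/((25*(-5))*(⅓)) = 1/(-125*⅓) = 1/(-125/3) = -3/125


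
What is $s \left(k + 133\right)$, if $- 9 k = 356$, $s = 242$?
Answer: $\frac{203522}{9} \approx 22614.0$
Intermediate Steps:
$k = - \frac{356}{9}$ ($k = \left(- \frac{1}{9}\right) 356 = - \frac{356}{9} \approx -39.556$)
$s \left(k + 133\right) = 242 \left(- \frac{356}{9} + 133\right) = 242 \cdot \frac{841}{9} = \frac{203522}{9}$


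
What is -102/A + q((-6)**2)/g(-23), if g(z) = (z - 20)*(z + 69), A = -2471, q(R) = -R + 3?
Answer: 283299/4887638 ≈ 0.057962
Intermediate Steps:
q(R) = 3 - R
g(z) = (-20 + z)*(69 + z)
-102/A + q((-6)**2)/g(-23) = -102/(-2471) + (3 - 1*(-6)**2)/(-1380 + (-23)**2 + 49*(-23)) = -102*(-1/2471) + (3 - 1*36)/(-1380 + 529 - 1127) = 102/2471 + (3 - 36)/(-1978) = 102/2471 - 33*(-1/1978) = 102/2471 + 33/1978 = 283299/4887638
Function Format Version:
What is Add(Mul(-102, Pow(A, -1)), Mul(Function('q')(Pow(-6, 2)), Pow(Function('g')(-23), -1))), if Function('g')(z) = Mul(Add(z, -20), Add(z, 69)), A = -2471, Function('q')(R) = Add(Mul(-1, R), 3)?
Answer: Rational(283299, 4887638) ≈ 0.057962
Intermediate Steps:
Function('q')(R) = Add(3, Mul(-1, R))
Function('g')(z) = Mul(Add(-20, z), Add(69, z))
Add(Mul(-102, Pow(A, -1)), Mul(Function('q')(Pow(-6, 2)), Pow(Function('g')(-23), -1))) = Add(Mul(-102, Pow(-2471, -1)), Mul(Add(3, Mul(-1, Pow(-6, 2))), Pow(Add(-1380, Pow(-23, 2), Mul(49, -23)), -1))) = Add(Mul(-102, Rational(-1, 2471)), Mul(Add(3, Mul(-1, 36)), Pow(Add(-1380, 529, -1127), -1))) = Add(Rational(102, 2471), Mul(Add(3, -36), Pow(-1978, -1))) = Add(Rational(102, 2471), Mul(-33, Rational(-1, 1978))) = Add(Rational(102, 2471), Rational(33, 1978)) = Rational(283299, 4887638)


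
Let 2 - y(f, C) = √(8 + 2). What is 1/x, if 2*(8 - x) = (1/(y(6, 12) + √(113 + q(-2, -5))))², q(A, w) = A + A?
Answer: 2*(2 + √109 - √10)²/(-1 + 16*(2 + √109 - √10)²) ≈ 0.12509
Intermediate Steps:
q(A, w) = 2*A
y(f, C) = 2 - √10 (y(f, C) = 2 - √(8 + 2) = 2 - √10)
x = 8 - 1/(2*(2 + √109 - √10)²) (x = 8 - 1/(2*((2 - √10) + √(113 + 2*(-2)))²) = 8 - 1/(2*((2 - √10) + √(113 - 4))²) = 8 - 1/(2*((2 - √10) + √109)²) = 8 - 1/(2*(2 + √109 - √10)²) ≈ 7.9942)
1/x = 1/(8 - 1/(2*(2 + √109 - √10)²))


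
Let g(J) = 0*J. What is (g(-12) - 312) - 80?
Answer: -392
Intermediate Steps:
g(J) = 0
(g(-12) - 312) - 80 = (0 - 312) - 80 = -312 - 80 = -392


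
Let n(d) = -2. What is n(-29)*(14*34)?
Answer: -952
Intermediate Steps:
n(-29)*(14*34) = -28*34 = -2*476 = -952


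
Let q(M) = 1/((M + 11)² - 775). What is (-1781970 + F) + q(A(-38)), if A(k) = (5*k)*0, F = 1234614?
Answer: -357970825/654 ≈ -5.4736e+5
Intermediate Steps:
A(k) = 0
q(M) = 1/(-775 + (11 + M)²) (q(M) = 1/((11 + M)² - 775) = 1/(-775 + (11 + M)²))
(-1781970 + F) + q(A(-38)) = (-1781970 + 1234614) + 1/(-775 + (11 + 0)²) = -547356 + 1/(-775 + 11²) = -547356 + 1/(-775 + 121) = -547356 + 1/(-654) = -547356 - 1/654 = -357970825/654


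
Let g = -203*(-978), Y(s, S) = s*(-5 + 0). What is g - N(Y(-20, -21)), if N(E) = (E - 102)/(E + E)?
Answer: 19853401/100 ≈ 1.9853e+5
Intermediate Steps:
Y(s, S) = -5*s (Y(s, S) = s*(-5) = -5*s)
N(E) = (-102 + E)/(2*E) (N(E) = (-102 + E)/((2*E)) = (-102 + E)*(1/(2*E)) = (-102 + E)/(2*E))
g = 198534
g - N(Y(-20, -21)) = 198534 - (-102 - 5*(-20))/(2*((-5*(-20)))) = 198534 - (-102 + 100)/(2*100) = 198534 - (-2)/(2*100) = 198534 - 1*(-1/100) = 198534 + 1/100 = 19853401/100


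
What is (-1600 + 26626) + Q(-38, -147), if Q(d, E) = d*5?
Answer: 24836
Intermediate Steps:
Q(d, E) = 5*d
(-1600 + 26626) + Q(-38, -147) = (-1600 + 26626) + 5*(-38) = 25026 - 190 = 24836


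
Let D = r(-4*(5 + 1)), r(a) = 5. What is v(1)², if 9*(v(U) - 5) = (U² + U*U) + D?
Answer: 2704/81 ≈ 33.383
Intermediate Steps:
D = 5
v(U) = 50/9 + 2*U²/9 (v(U) = 5 + ((U² + U*U) + 5)/9 = 5 + ((U² + U²) + 5)/9 = 5 + (2*U² + 5)/9 = 5 + (5 + 2*U²)/9 = 5 + (5/9 + 2*U²/9) = 50/9 + 2*U²/9)
v(1)² = (50/9 + (2/9)*1²)² = (50/9 + (2/9)*1)² = (50/9 + 2/9)² = (52/9)² = 2704/81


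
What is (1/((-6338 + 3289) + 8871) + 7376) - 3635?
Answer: 21780103/5822 ≈ 3741.0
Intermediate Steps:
(1/((-6338 + 3289) + 8871) + 7376) - 3635 = (1/(-3049 + 8871) + 7376) - 3635 = (1/5822 + 7376) - 3635 = 42943073/5822 - 3635 = 21780103/5822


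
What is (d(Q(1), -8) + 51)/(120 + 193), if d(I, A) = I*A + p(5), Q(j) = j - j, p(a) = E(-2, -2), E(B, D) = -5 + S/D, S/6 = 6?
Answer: 28/313 ≈ 0.089457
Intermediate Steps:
S = 36 (S = 6*6 = 36)
E(B, D) = -5 + 36/D
p(a) = -23 (p(a) = -5 + 36/(-2) = -5 + 36*(-½) = -5 - 18 = -23)
Q(j) = 0
d(I, A) = -23 + A*I (d(I, A) = I*A - 23 = A*I - 23 = -23 + A*I)
(d(Q(1), -8) + 51)/(120 + 193) = ((-23 - 8*0) + 51)/(120 + 193) = ((-23 + 0) + 51)/313 = (-23 + 51)*(1/313) = 28*(1/313) = 28/313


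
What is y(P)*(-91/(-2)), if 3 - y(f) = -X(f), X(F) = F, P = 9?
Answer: 546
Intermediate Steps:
y(f) = 3 + f (y(f) = 3 - (-1)*f = 3 + f)
y(P)*(-91/(-2)) = (3 + 9)*(-91/(-2)) = 12*(-91*(-½)) = 12*(91/2) = 546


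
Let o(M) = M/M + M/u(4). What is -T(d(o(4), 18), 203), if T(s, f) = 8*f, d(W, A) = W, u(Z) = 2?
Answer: -1624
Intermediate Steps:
o(M) = 1 + M/2 (o(M) = M/M + M/2 = 1 + M*(½) = 1 + M/2)
-T(d(o(4), 18), 203) = -8*203 = -1*1624 = -1624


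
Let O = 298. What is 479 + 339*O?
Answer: 101501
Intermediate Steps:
479 + 339*O = 479 + 339*298 = 479 + 101022 = 101501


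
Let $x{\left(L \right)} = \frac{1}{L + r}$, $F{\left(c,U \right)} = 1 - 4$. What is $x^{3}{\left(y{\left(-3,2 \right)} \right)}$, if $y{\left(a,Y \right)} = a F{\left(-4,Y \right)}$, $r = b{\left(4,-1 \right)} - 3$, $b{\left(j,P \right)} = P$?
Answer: $\frac{1}{125} \approx 0.008$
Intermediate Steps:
$F{\left(c,U \right)} = -3$
$r = -4$ ($r = -1 - 3 = -4$)
$y{\left(a,Y \right)} = - 3 a$ ($y{\left(a,Y \right)} = a \left(-3\right) = - 3 a$)
$x{\left(L \right)} = \frac{1}{-4 + L}$ ($x{\left(L \right)} = \frac{1}{L - 4} = \frac{1}{-4 + L}$)
$x^{3}{\left(y{\left(-3,2 \right)} \right)} = \left(\frac{1}{-4 - -9}\right)^{3} = \left(\frac{1}{-4 + 9}\right)^{3} = \left(\frac{1}{5}\right)^{3} = \frac{1}{125}$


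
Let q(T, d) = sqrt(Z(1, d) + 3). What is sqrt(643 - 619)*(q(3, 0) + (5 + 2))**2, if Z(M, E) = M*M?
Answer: 162*sqrt(6) ≈ 396.82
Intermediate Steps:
Z(M, E) = M**2
q(T, d) = 2 (q(T, d) = sqrt(1**2 + 3) = sqrt(1 + 3) = sqrt(4) = 2)
sqrt(643 - 619)*(q(3, 0) + (5 + 2))**2 = sqrt(643 - 619)*(2 + (5 + 2))**2 = sqrt(24)*(2 + 7)**2 = (2*sqrt(6))*9**2 = (2*sqrt(6))*81 = 162*sqrt(6)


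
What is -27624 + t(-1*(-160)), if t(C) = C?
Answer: -27464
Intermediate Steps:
-27624 + t(-1*(-160)) = -27624 - 1*(-160) = -27624 + 160 = -27464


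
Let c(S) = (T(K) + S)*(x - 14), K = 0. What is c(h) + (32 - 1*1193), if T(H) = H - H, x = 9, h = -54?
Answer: -891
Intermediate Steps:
T(H) = 0
c(S) = -5*S (c(S) = (0 + S)*(9 - 14) = S*(-5) = -5*S)
c(h) + (32 - 1*1193) = -5*(-54) + (32 - 1*1193) = 270 + (32 - 1193) = 270 - 1161 = -891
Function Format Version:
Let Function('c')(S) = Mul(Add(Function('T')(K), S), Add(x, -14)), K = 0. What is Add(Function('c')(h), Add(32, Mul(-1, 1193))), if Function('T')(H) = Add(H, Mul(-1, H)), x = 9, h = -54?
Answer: -891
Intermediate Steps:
Function('T')(H) = 0
Function('c')(S) = Mul(-5, S) (Function('c')(S) = Mul(Add(0, S), Add(9, -14)) = Mul(S, -5) = Mul(-5, S))
Add(Function('c')(h), Add(32, Mul(-1, 1193))) = Add(Mul(-5, -54), Add(32, Mul(-1, 1193))) = Add(270, Add(32, -1193)) = Add(270, -1161) = -891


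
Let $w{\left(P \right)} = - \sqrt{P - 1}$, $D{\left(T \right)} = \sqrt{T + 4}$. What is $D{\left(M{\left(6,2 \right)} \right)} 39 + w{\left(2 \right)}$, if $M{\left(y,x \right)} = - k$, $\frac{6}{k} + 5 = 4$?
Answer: $-1 + 39 \sqrt{10} \approx 122.33$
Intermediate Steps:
$k = -6$ ($k = \frac{6}{-5 + 4} = \frac{6}{-1} = 6 \left(-1\right) = -6$)
$M{\left(y,x \right)} = 6$ ($M{\left(y,x \right)} = \left(-1\right) \left(-6\right) = 6$)
$D{\left(T \right)} = \sqrt{4 + T}$
$w{\left(P \right)} = - \sqrt{-1 + P}$
$D{\left(M{\left(6,2 \right)} \right)} 39 + w{\left(2 \right)} = \sqrt{4 + 6} \cdot 39 - \sqrt{-1 + 2} = \sqrt{10} \cdot 39 - \sqrt{1} = 39 \sqrt{10} - 1 = -1 + 39 \sqrt{10}$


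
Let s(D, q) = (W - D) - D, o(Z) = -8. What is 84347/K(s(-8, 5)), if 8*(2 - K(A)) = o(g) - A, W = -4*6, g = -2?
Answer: 84347/2 ≈ 42174.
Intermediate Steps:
W = -24
s(D, q) = -24 - 2*D (s(D, q) = (-24 - D) - D = -24 - 2*D)
K(A) = 3 + A/8 (K(A) = 2 - (-8 - A)/8 = 2 + (1 + A/8) = 3 + A/8)
84347/K(s(-8, 5)) = 84347/(3 + (-24 - 2*(-8))/8) = 84347/(3 + (-24 + 16)/8) = 84347/(3 + (⅛)*(-8)) = 84347/(3 - 1) = 84347/2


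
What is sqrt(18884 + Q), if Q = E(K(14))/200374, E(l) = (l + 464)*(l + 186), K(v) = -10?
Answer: 2*sqrt(47387731156405)/100187 ≈ 137.42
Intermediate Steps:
E(l) = (186 + l)*(464 + l) (E(l) = (464 + l)*(186 + l) = (186 + l)*(464 + l))
Q = 39952/100187 (Q = (86304 + (-10)**2 + 650*(-10))/200374 = (86304 + 100 - 6500)*(1/200374) = 79904*(1/200374) = 39952/100187 ≈ 0.39877)
sqrt(18884 + Q) = sqrt(18884 + 39952/100187) = sqrt(1891971260/100187) = 2*sqrt(47387731156405)/100187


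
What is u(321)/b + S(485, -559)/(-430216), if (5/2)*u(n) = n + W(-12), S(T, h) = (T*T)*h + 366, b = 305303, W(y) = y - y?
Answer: 200722357893307/656731177240 ≈ 305.64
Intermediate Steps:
W(y) = 0
S(T, h) = 366 + h*T² (S(T, h) = T²*h + 366 = h*T² + 366 = 366 + h*T²)
u(n) = 2*n/5 (u(n) = 2*(n + 0)/5 = 2*n/5)
u(321)/b + S(485, -559)/(-430216) = ((⅖)*321)/305303 + (366 - 559*485²)/(-430216) = (642/5)*(1/305303) + (366 - 559*235225)*(-1/430216) = 642/1526515 + (366 - 131490775)*(-1/430216) = 642/1526515 - 131490409*(-1/430216) = 642/1526515 + 131490409/430216 = 200722357893307/656731177240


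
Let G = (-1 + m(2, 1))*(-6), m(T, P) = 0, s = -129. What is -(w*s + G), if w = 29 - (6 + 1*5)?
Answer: 2316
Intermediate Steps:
G = 6 (G = (-1 + 0)*(-6) = -1*(-6) = 6)
w = 18 (w = 29 - (6 + 5) = 29 - 1*11 = 29 - 11 = 18)
-(w*s + G) = -(18*(-129) + 6) = -(-2322 + 6) = -1*(-2316) = 2316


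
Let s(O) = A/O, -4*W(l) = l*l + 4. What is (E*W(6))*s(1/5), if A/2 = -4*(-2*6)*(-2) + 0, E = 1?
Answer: 9600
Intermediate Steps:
W(l) = -1 - l**2/4 (W(l) = -(l*l + 4)/4 = -(l**2 + 4)/4 = -(4 + l**2)/4 = -1 - l**2/4)
A = -192 (A = 2*(-4*(-2*6)*(-2) + 0) = 2*(-(-48)*(-2) + 0) = 2*(-4*24 + 0) = 2*(-96 + 0) = 2*(-96) = -192)
s(O) = -192/O
(E*W(6))*s(1/5) = (1*(-1 - 1/4*6**2))*(-192/(1/5)) = (1*(-1 - 1/4*36))*(-192/1/5) = (1*(-1 - 9))*(-192*5) = (1*(-10))*(-960) = -10*(-960) = 9600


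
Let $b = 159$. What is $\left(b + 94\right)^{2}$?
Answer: $64009$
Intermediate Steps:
$\left(b + 94\right)^{2} = \left(159 + 94\right)^{2} = 253^{2} = 64009$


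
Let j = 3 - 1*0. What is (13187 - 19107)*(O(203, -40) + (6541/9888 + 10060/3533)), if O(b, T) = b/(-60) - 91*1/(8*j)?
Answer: 23693134667/1091697 ≈ 21703.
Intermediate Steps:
j = 3 (j = 3 + 0 = 3)
O(b, T) = -91/24 - b/60 (O(b, T) = b/(-60) - 91/((3*(-4))*(-2)) = b*(-1/60) - 91/((-12*(-2))) = -b/60 - 91/24 = -91/24 - b/60)
(13187 - 19107)*(O(203, -40) + (6541/9888 + 10060/3533)) = (13187 - 19107)*((-91/24 - 1/60*203) + (6541/9888 + 10060/3533)) = -5920*((-91/24 - 203/60) + (6541*(1/9888) + 10060*(1/3533))) = -5920*(-287/40 + (6541/9888 + 10060/3533)) = -5920*(-287/40 + 122582633/34934304) = -5920*(-640354991/174671520) = 23693134667/1091697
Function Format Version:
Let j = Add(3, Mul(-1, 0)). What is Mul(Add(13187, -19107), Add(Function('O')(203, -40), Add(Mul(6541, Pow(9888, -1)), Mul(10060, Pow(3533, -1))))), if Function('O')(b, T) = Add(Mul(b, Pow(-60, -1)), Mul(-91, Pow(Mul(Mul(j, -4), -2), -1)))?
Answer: Rational(23693134667, 1091697) ≈ 21703.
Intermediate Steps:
j = 3 (j = Add(3, 0) = 3)
Function('O')(b, T) = Add(Rational(-91, 24), Mul(Rational(-1, 60), b)) (Function('O')(b, T) = Add(Mul(b, Pow(-60, -1)), Mul(-91, Pow(Mul(Mul(3, -4), -2), -1))) = Add(Mul(b, Rational(-1, 60)), Mul(-91, Pow(Mul(-12, -2), -1))) = Add(Mul(Rational(-1, 60), b), Mul(-91, Pow(24, -1))) = Add(Mul(Rational(-1, 60), b), Mul(-91, Rational(1, 24))) = Add(Mul(Rational(-1, 60), b), Rational(-91, 24)) = Add(Rational(-91, 24), Mul(Rational(-1, 60), b)))
Mul(Add(13187, -19107), Add(Function('O')(203, -40), Add(Mul(6541, Pow(9888, -1)), Mul(10060, Pow(3533, -1))))) = Mul(Add(13187, -19107), Add(Add(Rational(-91, 24), Mul(Rational(-1, 60), 203)), Add(Mul(6541, Pow(9888, -1)), Mul(10060, Pow(3533, -1))))) = Mul(-5920, Add(Add(Rational(-91, 24), Rational(-203, 60)), Add(Mul(6541, Rational(1, 9888)), Mul(10060, Rational(1, 3533))))) = Mul(-5920, Add(Rational(-287, 40), Add(Rational(6541, 9888), Rational(10060, 3533)))) = Mul(-5920, Add(Rational(-287, 40), Rational(122582633, 34934304))) = Mul(-5920, Rational(-640354991, 174671520)) = Rational(23693134667, 1091697)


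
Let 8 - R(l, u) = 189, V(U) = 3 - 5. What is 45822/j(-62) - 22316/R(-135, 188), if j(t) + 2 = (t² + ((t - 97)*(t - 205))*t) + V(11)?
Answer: 9773940659/79285421 ≈ 123.28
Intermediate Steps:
V(U) = -2
j(t) = -4 + t² + t*(-205 + t)*(-97 + t) (j(t) = -2 + ((t² + ((t - 97)*(t - 205))*t) - 2) = -2 + ((t² + ((-97 + t)*(-205 + t))*t) - 2) = -2 + ((t² + ((-205 + t)*(-97 + t))*t) - 2) = -2 + ((t² + t*(-205 + t)*(-97 + t)) - 2) = -2 + (-2 + t² + t*(-205 + t)*(-97 + t)) = -4 + t² + t*(-205 + t)*(-97 + t))
R(l, u) = -181 (R(l, u) = 8 - 1*189 = 8 - 189 = -181)
45822/j(-62) - 22316/R(-135, 188) = 45822/(-4 + (-62)³ - 301*(-62)² + 19885*(-62)) - 22316/(-181) = 45822/(-4 - 238328 - 301*3844 - 1232870) - 22316*(-1/181) = 45822/(-4 - 238328 - 1157044 - 1232870) + 22316/181 = 45822/(-2628246) + 22316/181 = 45822*(-1/2628246) + 22316/181 = -7637/438041 + 22316/181 = 9773940659/79285421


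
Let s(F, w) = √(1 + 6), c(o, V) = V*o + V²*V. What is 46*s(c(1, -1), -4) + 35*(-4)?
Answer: -140 + 46*√7 ≈ -18.295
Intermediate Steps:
c(o, V) = V³ + V*o (c(o, V) = V*o + V³ = V³ + V*o)
s(F, w) = √7
46*s(c(1, -1), -4) + 35*(-4) = 46*√7 + 35*(-4) = 46*√7 - 140 = -140 + 46*√7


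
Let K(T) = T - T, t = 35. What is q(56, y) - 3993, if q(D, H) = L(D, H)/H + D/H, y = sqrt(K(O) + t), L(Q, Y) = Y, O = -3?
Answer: -3992 + 8*sqrt(35)/5 ≈ -3982.5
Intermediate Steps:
K(T) = 0
y = sqrt(35) (y = sqrt(0 + 35) = sqrt(35) ≈ 5.9161)
q(D, H) = 1 + D/H (q(D, H) = H/H + D/H = 1 + D/H)
q(56, y) - 3993 = (56 + sqrt(35))/(sqrt(35)) - 3993 = (sqrt(35)/35)*(56 + sqrt(35)) - 3993 = sqrt(35)*(56 + sqrt(35))/35 - 3993 = -3993 + sqrt(35)*(56 + sqrt(35))/35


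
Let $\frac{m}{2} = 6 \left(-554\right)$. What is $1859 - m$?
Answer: $8507$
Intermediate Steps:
$m = -6648$ ($m = 2 \cdot 6 \left(-554\right) = 2 \left(-3324\right) = -6648$)
$1859 - m = 1859 - -6648 = 1859 + 6648 = 8507$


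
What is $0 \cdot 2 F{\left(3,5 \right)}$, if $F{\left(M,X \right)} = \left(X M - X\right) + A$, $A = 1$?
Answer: $0$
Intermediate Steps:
$F{\left(M,X \right)} = 1 - X + M X$ ($F{\left(M,X \right)} = \left(X M - X\right) + 1 = \left(M X - X\right) + 1 = \left(- X + M X\right) + 1 = 1 - X + M X$)
$0 \cdot 2 F{\left(3,5 \right)} = 0 \cdot 2 \left(1 - 5 + 3 \cdot 5\right) = 0 \left(1 - 5 + 15\right) = 0 \cdot 11 = 0$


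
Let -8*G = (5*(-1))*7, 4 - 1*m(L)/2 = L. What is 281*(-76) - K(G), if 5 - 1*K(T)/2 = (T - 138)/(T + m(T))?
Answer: -621752/29 ≈ -21440.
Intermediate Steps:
m(L) = 8 - 2*L
G = 35/8 (G = -5*(-1)*7/8 = -(-5)*7/8 = -⅛*(-35) = 35/8 ≈ 4.3750)
K(T) = 10 - 2*(-138 + T)/(8 - T) (K(T) = 10 - 2*(T - 138)/(T + (8 - 2*T)) = 10 - 2*(-138 + T)/(8 - T))
281*(-76) - K(G) = 281*(-76) - 4*(89 - 3*35/8)/(8 - 1*35/8) = -21356 - 4*(89 - 105/8)/(8 - 35/8) = -21356 - 4*607/(29/8*8) = -21356 - 4*8*607/(29*8) = -21356 - 1*2428/29 = -21356 - 2428/29 = -621752/29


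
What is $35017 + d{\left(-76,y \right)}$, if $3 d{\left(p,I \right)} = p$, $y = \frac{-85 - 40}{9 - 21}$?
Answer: $\frac{104975}{3} \approx 34992.0$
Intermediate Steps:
$y = \frac{125}{12}$ ($y = - \frac{125}{-12} = \left(-125\right) \left(- \frac{1}{12}\right) = \frac{125}{12} \approx 10.417$)
$d{\left(p,I \right)} = \frac{p}{3}$
$35017 + d{\left(-76,y \right)} = 35017 + \frac{1}{3} \left(-76\right) = 35017 - \frac{76}{3} = \frac{104975}{3}$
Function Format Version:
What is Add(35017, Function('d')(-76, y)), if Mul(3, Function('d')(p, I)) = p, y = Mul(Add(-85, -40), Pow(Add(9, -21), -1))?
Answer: Rational(104975, 3) ≈ 34992.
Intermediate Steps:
y = Rational(125, 12) (y = Mul(-125, Pow(-12, -1)) = Mul(-125, Rational(-1, 12)) = Rational(125, 12) ≈ 10.417)
Function('d')(p, I) = Mul(Rational(1, 3), p)
Add(35017, Function('d')(-76, y)) = Add(35017, Mul(Rational(1, 3), -76)) = Add(35017, Rational(-76, 3)) = Rational(104975, 3)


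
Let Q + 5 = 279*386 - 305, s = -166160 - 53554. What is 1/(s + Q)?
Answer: -1/112330 ≈ -8.9023e-6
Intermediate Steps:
s = -219714
Q = 107384 (Q = -5 + (279*386 - 305) = -5 + (107694 - 305) = -5 + 107389 = 107384)
1/(s + Q) = 1/(-219714 + 107384) = 1/(-112330) = -1/112330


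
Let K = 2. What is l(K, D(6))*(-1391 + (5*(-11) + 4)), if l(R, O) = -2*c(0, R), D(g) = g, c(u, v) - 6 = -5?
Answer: 2884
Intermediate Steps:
c(u, v) = 1 (c(u, v) = 6 - 5 = 1)
l(R, O) = -2 (l(R, O) = -2*1 = -2)
l(K, D(6))*(-1391 + (5*(-11) + 4)) = -2*(-1391 + (5*(-11) + 4)) = -2*(-1391 + (-55 + 4)) = -2*(-1391 - 51) = -2*(-1442) = 2884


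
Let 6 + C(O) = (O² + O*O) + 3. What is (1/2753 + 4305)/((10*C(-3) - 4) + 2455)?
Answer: 11851666/7160553 ≈ 1.6551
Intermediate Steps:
C(O) = -3 + 2*O² (C(O) = -6 + ((O² + O*O) + 3) = -6 + ((O² + O²) + 3) = -6 + (2*O² + 3) = -6 + (3 + 2*O²) = -3 + 2*O²)
(1/2753 + 4305)/((10*C(-3) - 4) + 2455) = (1/2753 + 4305)/((10*(-3 + 2*(-3)²) - 4) + 2455) = (1/2753 + 4305)/((10*(-3 + 2*9) - 4) + 2455) = 11851666/(2753*((10*(-3 + 18) - 4) + 2455)) = 11851666/(2753*((10*15 - 4) + 2455)) = 11851666/(2753*((150 - 4) + 2455)) = 11851666/(2753*(146 + 2455)) = (11851666/2753)/2601 = (11851666/2753)*(1/2601) = 11851666/7160553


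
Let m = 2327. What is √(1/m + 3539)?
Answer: √19163436058/2327 ≈ 59.490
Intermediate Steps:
√(1/m + 3539) = √(1/2327 + 3539) = √(8235254/2327) = √19163436058/2327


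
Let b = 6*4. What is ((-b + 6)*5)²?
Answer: 8100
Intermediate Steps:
b = 24
((-b + 6)*5)² = ((-1*24 + 6)*5)² = ((-24 + 6)*5)² = (-18*5)² = (-90)² = 8100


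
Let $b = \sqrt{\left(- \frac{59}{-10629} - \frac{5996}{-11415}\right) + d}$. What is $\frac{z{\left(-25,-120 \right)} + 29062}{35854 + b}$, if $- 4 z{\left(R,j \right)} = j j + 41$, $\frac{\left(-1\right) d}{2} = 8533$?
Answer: $\frac{73812909898887705}{103981973904718934} - \frac{305421 i \sqrt{3101486246092871135}}{207963947809437868} \approx 0.70986 - 0.0025864 i$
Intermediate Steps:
$d = -17066$ ($d = \left(-2\right) 8533 = -17066$)
$z{\left(R,j \right)} = - \frac{41}{4} - \frac{j^{2}}{4}$ ($z{\left(R,j \right)} = - \frac{j j + 41}{4} = - \frac{j^{2} + 41}{4} = - \frac{41 + j^{2}}{4} = - \frac{41}{4} - \frac{j^{2}}{4}$)
$b = \frac{i \sqrt{3101486246092871135}}{13481115}$ ($b = \sqrt{\left(- \frac{59}{-10629} - \frac{5996}{-11415}\right) - 17066} = \sqrt{\left(\left(-59\right) \left(- \frac{1}{10629}\right) - - \frac{5996}{11415}\right) - 17066} = \sqrt{\left(\frac{59}{10629} + \frac{5996}{11415}\right) - 17066} = \sqrt{\frac{21468323}{40443345} - 17066} = \sqrt{- \frac{690184657447}{40443345}} = \frac{i \sqrt{3101486246092871135}}{13481115} \approx 130.63 i$)
$\frac{z{\left(-25,-120 \right)} + 29062}{35854 + b} = \frac{\left(- \frac{41}{4} - \frac{\left(-120\right)^{2}}{4}\right) + 29062}{35854 + \frac{i \sqrt{3101486246092871135}}{13481115}} = \frac{\left(- \frac{41}{4} - 3600\right) + 29062}{35854 + \frac{i \sqrt{3101486246092871135}}{13481115}} = \frac{- \frac{14441}{4} + 29062}{35854 + \frac{i \sqrt{3101486246092871135}}{13481115}} = \frac{101807}{4 \left(35854 + \frac{i \sqrt{3101486246092871135}}{13481115}\right)}$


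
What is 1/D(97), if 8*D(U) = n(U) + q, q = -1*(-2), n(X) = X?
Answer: 8/99 ≈ 0.080808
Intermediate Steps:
q = 2
D(U) = ¼ + U/8 (D(U) = (U + 2)/8 = (2 + U)/8 = ¼ + U/8)
1/D(97) = 1/(¼ + (⅛)*97) = 1/(¼ + 97/8) = 1/(99/8) = 8/99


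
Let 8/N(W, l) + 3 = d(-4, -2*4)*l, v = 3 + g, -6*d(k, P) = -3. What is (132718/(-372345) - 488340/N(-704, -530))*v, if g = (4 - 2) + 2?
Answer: 42639358557824/372345 ≈ 1.1452e+8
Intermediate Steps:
d(k, P) = ½ (d(k, P) = -⅙*(-3) = ½)
g = 4 (g = 2 + 2 = 4)
v = 7 (v = 3 + 4 = 7)
N(W, l) = 8/(-3 + l/2)
(132718/(-372345) - 488340/N(-704, -530))*v = (132718/(-372345) - 488340/(16/(-6 - 530)))*7 = (132718*(-1/372345) - 488340/(16/(-536)))*7 = (-132718/372345 - 488340/(16*(-1/536)))*7 = (-132718/372345 - 488340/(-2/67))*7 = (-132718/372345 - 488340*(-67/2))*7 = (-132718/372345 + 16359390)*7 = (6091336936832/372345)*7 = 42639358557824/372345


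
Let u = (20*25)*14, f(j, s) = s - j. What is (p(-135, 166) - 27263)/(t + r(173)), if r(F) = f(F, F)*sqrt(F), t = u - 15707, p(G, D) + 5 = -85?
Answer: 27353/8707 ≈ 3.1415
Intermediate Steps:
p(G, D) = -90 (p(G, D) = -5 - 85 = -90)
u = 7000 (u = 500*14 = 7000)
t = -8707 (t = 7000 - 15707 = -8707)
r(F) = 0 (r(F) = (F - F)*sqrt(F) = 0*sqrt(F) = 0)
(p(-135, 166) - 27263)/(t + r(173)) = (-90 - 27263)/(-8707 + 0) = -27353/(-8707) = -27353*(-1/8707) = 27353/8707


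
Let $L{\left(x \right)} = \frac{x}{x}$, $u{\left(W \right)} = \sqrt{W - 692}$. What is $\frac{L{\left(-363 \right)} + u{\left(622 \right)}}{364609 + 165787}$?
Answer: $\frac{1}{530396} + \frac{i \sqrt{70}}{530396} \approx 1.8854 \cdot 10^{-6} + 1.5774 \cdot 10^{-5} i$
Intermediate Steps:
$u{\left(W \right)} = \sqrt{-692 + W}$
$L{\left(x \right)} = 1$
$\frac{L{\left(-363 \right)} + u{\left(622 \right)}}{364609 + 165787} = \frac{1 + \sqrt{-692 + 622}}{364609 + 165787} = \frac{1 + \sqrt{-70}}{530396} = \left(1 + i \sqrt{70}\right) \frac{1}{530396} = \frac{1}{530396} + \frac{i \sqrt{70}}{530396}$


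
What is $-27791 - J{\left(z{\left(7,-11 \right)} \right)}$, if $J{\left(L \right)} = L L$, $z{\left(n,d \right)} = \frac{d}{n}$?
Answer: $- \frac{1361880}{49} \approx -27793.0$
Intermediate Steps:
$J{\left(L \right)} = L^{2}$
$-27791 - J{\left(z{\left(7,-11 \right)} \right)} = -27791 - \left(- \frac{11}{7}\right)^{2} = -27791 - \frac{121}{49} = - \frac{1361880}{49}$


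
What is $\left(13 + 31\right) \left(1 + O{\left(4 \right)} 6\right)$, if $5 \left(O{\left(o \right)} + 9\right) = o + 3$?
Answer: $- \frac{9812}{5} \approx -1962.4$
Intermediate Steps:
$O{\left(o \right)} = - \frac{42}{5} + \frac{o}{5}$ ($O{\left(o \right)} = -9 + \frac{o + 3}{5} = -9 + \frac{3 + o}{5} = -9 + \left(\frac{3}{5} + \frac{o}{5}\right) = - \frac{42}{5} + \frac{o}{5}$)
$\left(13 + 31\right) \left(1 + O{\left(4 \right)} 6\right) = \left(13 + 31\right) \left(1 + \left(- \frac{42}{5} + \frac{1}{5} \cdot 4\right) 6\right) = 44 \left(1 + \left(- \frac{42}{5} + \frac{4}{5}\right) 6\right) = 44 \left(1 - \frac{228}{5}\right) = 44 \left(- \frac{223}{5}\right) = - \frac{9812}{5}$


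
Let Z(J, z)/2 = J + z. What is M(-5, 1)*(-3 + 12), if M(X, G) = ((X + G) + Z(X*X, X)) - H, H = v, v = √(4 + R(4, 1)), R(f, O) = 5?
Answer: 297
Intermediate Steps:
Z(J, z) = 2*J + 2*z (Z(J, z) = 2*(J + z) = 2*J + 2*z)
v = 3 (v = √(4 + 5) = √9 = 3)
H = 3
M(X, G) = -3 + G + 2*X² + 3*X (M(X, G) = ((X + G) + (2*(X*X) + 2*X)) - 1*3 = ((G + X) + (2*X² + 2*X)) - 3 = ((G + X) + (2*X + 2*X²)) - 3 = (G + 2*X² + 3*X) - 3 = -3 + G + 2*X² + 3*X)
M(-5, 1)*(-3 + 12) = (-3 + 1 + 2*(-5)² + 3*(-5))*(-3 + 12) = (-3 + 1 + 2*25 - 15)*9 = (-3 + 1 + 50 - 15)*9 = 33*9 = 297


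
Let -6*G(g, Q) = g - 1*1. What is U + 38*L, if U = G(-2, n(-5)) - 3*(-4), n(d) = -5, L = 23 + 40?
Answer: 4813/2 ≈ 2406.5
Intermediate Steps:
L = 63
G(g, Q) = ⅙ - g/6 (G(g, Q) = -(g - 1*1)/6 = -(g - 1)/6 = -(-1 + g)/6 = ⅙ - g/6)
U = 25/2 (U = (⅙ - ⅙*(-2)) - 3*(-4) = (⅙ + ⅓) + 12 = ½ + 12 = 25/2 ≈ 12.500)
U + 38*L = 25/2 + 38*63 = 25/2 + 2394 = 4813/2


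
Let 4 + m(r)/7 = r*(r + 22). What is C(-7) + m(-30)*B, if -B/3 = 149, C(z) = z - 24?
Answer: -738475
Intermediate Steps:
C(z) = -24 + z
m(r) = -28 + 7*r*(22 + r) (m(r) = -28 + 7*(r*(r + 22)) = -28 + 7*(r*(22 + r)) = -28 + 7*r*(22 + r))
B = -447 (B = -3*149 = -447)
C(-7) + m(-30)*B = (-24 - 7) + (-28 + 7*(-30)² + 154*(-30))*(-447) = -31 + (-28 + 7*900 - 4620)*(-447) = -31 + (-28 + 6300 - 4620)*(-447) = -31 + 1652*(-447) = -31 - 738444 = -738475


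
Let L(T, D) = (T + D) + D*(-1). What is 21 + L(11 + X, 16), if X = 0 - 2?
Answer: 30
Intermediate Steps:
X = -2
L(T, D) = T (L(T, D) = (D + T) - D = T)
21 + L(11 + X, 16) = 21 + (11 - 2) = 21 + 9 = 30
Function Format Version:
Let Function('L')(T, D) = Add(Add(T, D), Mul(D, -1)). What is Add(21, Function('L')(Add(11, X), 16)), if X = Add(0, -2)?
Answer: 30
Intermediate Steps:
X = -2
Function('L')(T, D) = T (Function('L')(T, D) = Add(Add(D, T), Mul(-1, D)) = T)
Add(21, Function('L')(Add(11, X), 16)) = Add(21, Add(11, -2)) = Add(21, 9) = 30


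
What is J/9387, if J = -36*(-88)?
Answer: 352/1043 ≈ 0.33749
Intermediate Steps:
J = 3168
J/9387 = 3168/9387 = 3168*(1/9387) = 352/1043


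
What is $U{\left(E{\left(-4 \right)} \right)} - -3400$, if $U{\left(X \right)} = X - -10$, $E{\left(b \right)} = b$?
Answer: $3406$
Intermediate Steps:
$U{\left(X \right)} = 10 + X$ ($U{\left(X \right)} = X + 10 = 10 + X$)
$U{\left(E{\left(-4 \right)} \right)} - -3400 = \left(10 - 4\right) - -3400 = 6 + 3400 = 3406$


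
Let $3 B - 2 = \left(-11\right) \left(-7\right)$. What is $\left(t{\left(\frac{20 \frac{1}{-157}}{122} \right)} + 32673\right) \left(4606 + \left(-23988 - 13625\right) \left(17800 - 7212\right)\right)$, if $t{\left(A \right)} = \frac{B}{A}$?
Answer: $- \frac{44524831334833}{15} \approx -2.9683 \cdot 10^{12}$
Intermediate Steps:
$B = \frac{79}{3}$ ($B = \frac{2}{3} + \frac{\left(-11\right) \left(-7\right)}{3} = \frac{2}{3} + \frac{1}{3} \cdot 77 = \frac{2}{3} + \frac{77}{3} = \frac{79}{3} \approx 26.333$)
$t{\left(A \right)} = \frac{79}{3 A}$
$\left(t{\left(\frac{20 \frac{1}{-157}}{122} \right)} + 32673\right) \left(4606 + \left(-23988 - 13625\right) \left(17800 - 7212\right)\right) = \left(\frac{79}{3 \frac{20 \frac{1}{-157}}{122}} + 32673\right) \left(4606 + \left(-23988 - 13625\right) \left(17800 - 7212\right)\right) = \left(\frac{79}{3 \cdot 20 \left(- \frac{1}{157}\right) \frac{1}{122}} + 32673\right) \left(4606 - 398246444\right) = \left(\frac{79}{3 \left(\left(- \frac{20}{157}\right) \frac{1}{122}\right)} + 32673\right) \left(4606 - 398246444\right) = \left(\frac{79}{3 \left(- \frac{10}{9577}\right)} + 32673\right) \left(-398241838\right) = \left(\frac{79}{3} \left(- \frac{9577}{10}\right) + 32673\right) \left(-398241838\right) = \left(- \frac{756583}{30} + 32673\right) \left(-398241838\right) = \frac{223607}{30} \left(-398241838\right) = - \frac{44524831334833}{15}$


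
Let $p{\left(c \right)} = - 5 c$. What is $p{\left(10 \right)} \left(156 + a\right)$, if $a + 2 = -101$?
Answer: $-2650$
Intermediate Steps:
$a = -103$ ($a = -2 - 101 = -103$)
$p{\left(10 \right)} \left(156 + a\right) = \left(-5\right) 10 \left(156 - 103\right) = \left(-50\right) 53 = -2650$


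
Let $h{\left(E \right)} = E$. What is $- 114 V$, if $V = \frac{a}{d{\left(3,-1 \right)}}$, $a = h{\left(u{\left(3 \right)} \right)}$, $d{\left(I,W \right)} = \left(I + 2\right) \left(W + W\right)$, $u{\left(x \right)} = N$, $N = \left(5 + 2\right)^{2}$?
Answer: $\frac{2793}{5} \approx 558.6$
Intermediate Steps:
$N = 49$ ($N = 7^{2} = 49$)
$u{\left(x \right)} = 49$
$d{\left(I,W \right)} = 2 W \left(2 + I\right)$ ($d{\left(I,W \right)} = \left(2 + I\right) 2 W = 2 W \left(2 + I\right)$)
$a = 49$
$V = - \frac{49}{10}$ ($V = \frac{49}{2 \left(-1\right) \left(2 + 3\right)} = \frac{49}{2 \left(-1\right) 5} = \frac{49}{-10} = 49 \left(- \frac{1}{10}\right) = - \frac{49}{10} \approx -4.9$)
$- 114 V = \left(-114\right) \left(- \frac{49}{10}\right) = \frac{2793}{5}$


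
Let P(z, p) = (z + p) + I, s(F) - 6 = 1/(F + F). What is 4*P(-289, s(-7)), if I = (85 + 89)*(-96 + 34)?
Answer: -309990/7 ≈ -44284.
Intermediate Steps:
s(F) = 6 + 1/(2*F) (s(F) = 6 + 1/(F + F) = 6 + 1/(2*F))
I = -10788 (I = 174*(-62) = -10788)
P(z, p) = -10788 + p + z (P(z, p) = (z + p) - 10788 = (p + z) - 10788 = -10788 + p + z)
4*P(-289, s(-7)) = 4*(-10788 + (6 + (½)/(-7)) - 289) = 4*(-10788 + (6 + (½)*(-⅐)) - 289) = 4*(-10788 + (6 - 1/14) - 289) = 4*(-10788 + 83/14 - 289) = 4*(-154995/14) = -309990/7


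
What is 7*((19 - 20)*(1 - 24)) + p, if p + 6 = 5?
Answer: 160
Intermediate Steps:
p = -1 (p = -6 + 5 = -1)
7*((19 - 20)*(1 - 24)) + p = 7*((19 - 20)*(1 - 24)) - 1 = 7*(-1*(-23)) - 1 = 7*23 - 1 = 161 - 1 = 160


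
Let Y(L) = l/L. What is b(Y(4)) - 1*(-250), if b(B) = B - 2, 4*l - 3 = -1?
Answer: 1985/8 ≈ 248.13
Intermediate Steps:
l = ½ (l = ¾ + (¼)*(-1) = ¾ - ¼ = ½ ≈ 0.50000)
Y(L) = 1/(2*L)
b(B) = -2 + B
b(Y(4)) - 1*(-250) = (-2 + (½)/4) - 1*(-250) = (-2 + (½)*(¼)) + 250 = (-2 + ⅛) + 250 = -15/8 + 250 = 1985/8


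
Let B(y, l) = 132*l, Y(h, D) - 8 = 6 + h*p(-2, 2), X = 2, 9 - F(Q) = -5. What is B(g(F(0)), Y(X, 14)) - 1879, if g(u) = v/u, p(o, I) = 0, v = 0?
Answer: -31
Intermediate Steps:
F(Q) = 14 (F(Q) = 9 - 1*(-5) = 9 + 5 = 14)
g(u) = 0 (g(u) = 0/u = 0)
Y(h, D) = 14 (Y(h, D) = 8 + (6 + h*0) = 8 + (6 + 0) = 8 + 6 = 14)
B(g(F(0)), Y(X, 14)) - 1879 = 132*14 - 1879 = 1848 - 1879 = -31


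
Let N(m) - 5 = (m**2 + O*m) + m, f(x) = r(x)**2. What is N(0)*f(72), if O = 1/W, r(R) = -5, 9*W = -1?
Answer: 125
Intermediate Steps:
W = -1/9 (W = (1/9)*(-1) = -1/9 ≈ -0.11111)
f(x) = 25 (f(x) = (-5)**2 = 25)
O = -9 (O = 1/(-1/9) = -9)
N(m) = 5 + m**2 - 8*m (N(m) = 5 + ((m**2 - 9*m) + m) = 5 + (m**2 - 8*m) = 5 + m**2 - 8*m)
N(0)*f(72) = (5 + 0**2 - 8*0)*25 = (5 + 0 + 0)*25 = 5*25 = 125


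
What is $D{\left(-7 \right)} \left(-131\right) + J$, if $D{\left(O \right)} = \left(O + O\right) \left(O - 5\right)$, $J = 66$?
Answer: $-21942$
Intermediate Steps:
$D{\left(O \right)} = 2 O \left(-5 + O\right)$
$D{\left(-7 \right)} \left(-131\right) + J = 2 \left(-7\right) \left(-5 - 7\right) \left(-131\right) + 66 = 2 \left(-7\right) \left(-12\right) \left(-131\right) + 66 = 168 \left(-131\right) + 66 = -22008 + 66 = -21942$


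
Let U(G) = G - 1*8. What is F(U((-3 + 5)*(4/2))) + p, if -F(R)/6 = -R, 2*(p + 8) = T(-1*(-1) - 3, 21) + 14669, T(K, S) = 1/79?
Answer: 576898/79 ≈ 7302.5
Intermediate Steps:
T(K, S) = 1/79
U(G) = -8 + G (U(G) = G - 8 = -8 + G)
p = 578794/79 (p = -8 + (1/79 + 14669)/2 = -8 + (1/2)*(1158852/79) = -8 + 579426/79 = 578794/79 ≈ 7326.5)
F(R) = 6*R (F(R) = -(-6)*R = 6*R)
F(U((-3 + 5)*(4/2))) + p = 6*(-8 + (-3 + 5)*(4/2)) + 578794/79 = 6*(-8 + 2*(4*(1/2))) + 578794/79 = 6*(-8 + 2*2) + 578794/79 = 6*(-8 + 4) + 578794/79 = 6*(-4) + 578794/79 = -24 + 578794/79 = 576898/79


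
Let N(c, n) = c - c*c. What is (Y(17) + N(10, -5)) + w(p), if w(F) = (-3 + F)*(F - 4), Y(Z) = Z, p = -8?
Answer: 59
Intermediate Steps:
w(F) = (-4 + F)*(-3 + F) (w(F) = (-3 + F)*(-4 + F) = (-4 + F)*(-3 + F))
N(c, n) = c - c**2
(Y(17) + N(10, -5)) + w(p) = (17 + 10*(1 - 1*10)) + (12 + (-8)**2 - 7*(-8)) = (17 + 10*(1 - 10)) + (12 + 64 + 56) = (17 + 10*(-9)) + 132 = (17 - 90) + 132 = -73 + 132 = 59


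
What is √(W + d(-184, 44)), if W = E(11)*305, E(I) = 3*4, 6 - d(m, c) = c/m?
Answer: √7757762/46 ≈ 60.549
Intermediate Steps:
d(m, c) = 6 - c/m
E(I) = 12
W = 3660 (W = 12*305 = 3660)
√(W + d(-184, 44)) = √(3660 + (6 - 1*44/(-184))) = √(3660 + (6 - 1*44*(-1/184))) = √(3660 + (6 + 11/46)) = √(3660 + 287/46) = √(168647/46) = √7757762/46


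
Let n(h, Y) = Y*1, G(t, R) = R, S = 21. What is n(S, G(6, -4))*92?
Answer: -368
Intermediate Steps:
n(h, Y) = Y
n(S, G(6, -4))*92 = -4*92 = -368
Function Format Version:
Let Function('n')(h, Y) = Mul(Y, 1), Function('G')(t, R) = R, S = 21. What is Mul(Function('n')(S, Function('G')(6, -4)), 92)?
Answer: -368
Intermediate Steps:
Function('n')(h, Y) = Y
Mul(Function('n')(S, Function('G')(6, -4)), 92) = Mul(-4, 92) = -368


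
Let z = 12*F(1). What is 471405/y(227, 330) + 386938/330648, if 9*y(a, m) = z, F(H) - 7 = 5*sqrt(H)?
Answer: 19484413931/661296 ≈ 29464.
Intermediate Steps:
F(H) = 7 + 5*sqrt(H)
z = 144 (z = 12*(7 + 5*sqrt(1)) = 12*(7 + 5*1) = 12*(7 + 5) = 12*12 = 144)
y(a, m) = 16 (y(a, m) = (1/9)*144 = 16)
471405/y(227, 330) + 386938/330648 = 471405/16 + 386938/330648 = 471405*(1/16) + 386938*(1/330648) = 471405/16 + 193469/165324 = 19484413931/661296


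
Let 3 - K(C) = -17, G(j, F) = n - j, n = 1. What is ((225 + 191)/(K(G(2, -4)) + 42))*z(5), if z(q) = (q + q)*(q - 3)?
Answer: 4160/31 ≈ 134.19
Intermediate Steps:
z(q) = 2*q*(-3 + q) (z(q) = (2*q)*(-3 + q) = 2*q*(-3 + q))
G(j, F) = 1 - j
K(C) = 20 (K(C) = 3 - 1*(-17) = 3 + 17 = 20)
((225 + 191)/(K(G(2, -4)) + 42))*z(5) = ((225 + 191)/(20 + 42))*(2*5*(-3 + 5)) = (416/62)*(2*5*2) = (416*(1/62))*20 = (208/31)*20 = 4160/31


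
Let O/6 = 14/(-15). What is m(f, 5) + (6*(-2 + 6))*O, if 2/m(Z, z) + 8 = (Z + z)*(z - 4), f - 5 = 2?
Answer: -1339/10 ≈ -133.90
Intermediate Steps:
f = 7 (f = 5 + 2 = 7)
m(Z, z) = 2/(-8 + (-4 + z)*(Z + z)) (m(Z, z) = 2/(-8 + (Z + z)*(z - 4)) = 2/(-8 + (Z + z)*(-4 + z)) = 2/(-8 + (-4 + z)*(Z + z)))
O = -28/5 (O = 6*(14/(-15)) = 6*(14*(-1/15)) = 6*(-14/15) = -28/5 ≈ -5.6000)
m(f, 5) + (6*(-2 + 6))*O = 2/(-8 + 5**2 - 4*7 - 4*5 + 7*5) + (6*(-2 + 6))*(-28/5) = 2/(-8 + 25 - 28 - 20 + 35) + (6*4)*(-28/5) = 2/4 + 24*(-28/5) = 2*(1/4) - 672/5 = 1/2 - 672/5 = -1339/10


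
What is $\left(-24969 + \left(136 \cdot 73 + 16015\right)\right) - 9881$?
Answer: $-8907$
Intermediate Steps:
$\left(-24969 + \left(136 \cdot 73 + 16015\right)\right) - 9881 = \left(-24969 + \left(9928 + 16015\right)\right) - 9881 = \left(-24969 + 25943\right) - 9881 = 974 - 9881 = -8907$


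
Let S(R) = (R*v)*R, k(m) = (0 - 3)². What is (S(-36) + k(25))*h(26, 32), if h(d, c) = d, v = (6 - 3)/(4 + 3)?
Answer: 102726/7 ≈ 14675.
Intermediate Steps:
v = 3/7 ≈ 0.42857
k(m) = 9 (k(m) = (-3)² = 9)
S(R) = 3*R²/7 (S(R) = (R*(3/7))*R = (3*R/7)*R = 3*R²/7)
(S(-36) + k(25))*h(26, 32) = ((3/7)*(-36)² + 9)*26 = ((3/7)*1296 + 9)*26 = (3888/7 + 9)*26 = (3951/7)*26 = 102726/7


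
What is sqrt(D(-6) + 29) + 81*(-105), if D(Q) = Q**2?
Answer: -8505 + sqrt(65) ≈ -8496.9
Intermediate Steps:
sqrt(D(-6) + 29) + 81*(-105) = sqrt((-6)**2 + 29) + 81*(-105) = sqrt(36 + 29) - 8505 = sqrt(65) - 8505 = -8505 + sqrt(65)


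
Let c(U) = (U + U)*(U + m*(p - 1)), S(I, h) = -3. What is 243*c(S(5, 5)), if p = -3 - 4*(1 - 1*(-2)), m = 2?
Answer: 51030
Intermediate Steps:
p = -15 (p = -3 - 4*(1 + 2) = -3 - 4*3 = -3 - 12 = -15)
c(U) = 2*U*(-32 + U) (c(U) = (U + U)*(U + 2*(-15 - 1)) = (2*U)*(U + 2*(-16)) = (2*U)*(U - 32) = (2*U)*(-32 + U) = 2*U*(-32 + U))
243*c(S(5, 5)) = 243*(2*(-3)*(-32 - 3)) = 243*(2*(-3)*(-35)) = 243*210 = 51030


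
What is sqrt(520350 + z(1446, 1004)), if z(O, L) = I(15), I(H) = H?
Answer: sqrt(520365) ≈ 721.36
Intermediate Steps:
z(O, L) = 15
sqrt(520350 + z(1446, 1004)) = sqrt(520350 + 15) = sqrt(520365)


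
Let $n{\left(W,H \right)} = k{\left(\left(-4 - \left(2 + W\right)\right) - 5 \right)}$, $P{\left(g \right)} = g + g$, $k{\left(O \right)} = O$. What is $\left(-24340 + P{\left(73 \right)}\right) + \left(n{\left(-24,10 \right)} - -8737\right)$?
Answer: $-15444$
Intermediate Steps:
$P{\left(g \right)} = 2 g$
$n{\left(W,H \right)} = -11 - W$ ($n{\left(W,H \right)} = \left(-4 - \left(2 + W\right)\right) - 5 = \left(-6 - W\right) - 5 = -11 - W$)
$\left(-24340 + P{\left(73 \right)}\right) + \left(n{\left(-24,10 \right)} - -8737\right) = \left(-24340 + 2 \cdot 73\right) - -8750 = \left(-24340 + 146\right) + \left(\left(-11 + 24\right) + 8737\right) = -24194 + \left(13 + 8737\right) = -24194 + 8750 = -15444$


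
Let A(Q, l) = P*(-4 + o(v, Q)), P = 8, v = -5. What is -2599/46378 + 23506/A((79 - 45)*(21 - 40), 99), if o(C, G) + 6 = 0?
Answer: -272592297/927560 ≈ -293.88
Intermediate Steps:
o(C, G) = -6 (o(C, G) = -6 + 0 = -6)
A(Q, l) = -80 (A(Q, l) = 8*(-4 - 6) = 8*(-10) = -80)
-2599/46378 + 23506/A((79 - 45)*(21 - 40), 99) = -2599/46378 + 23506/(-80) = -2599*1/46378 + 23506*(-1/80) = -2599/46378 - 11753/40 = -272592297/927560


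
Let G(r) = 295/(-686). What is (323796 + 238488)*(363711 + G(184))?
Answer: 70146461505042/343 ≈ 2.0451e+11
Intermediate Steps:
G(r) = -295/686 (G(r) = 295*(-1/686) = -295/686)
(323796 + 238488)*(363711 + G(184)) = (323796 + 238488)*(363711 - 295/686) = 562284*(249505451/686) = 70146461505042/343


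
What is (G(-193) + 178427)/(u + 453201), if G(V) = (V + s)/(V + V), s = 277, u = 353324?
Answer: 34436369/155659325 ≈ 0.22123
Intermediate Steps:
G(V) = (277 + V)/(2*V) (G(V) = (V + 277)/(V + V) = (277 + V)/((2*V)) = (277 + V)*(1/(2*V)) = (277 + V)/(2*V))
(G(-193) + 178427)/(u + 453201) = ((1/2)*(277 - 193)/(-193) + 178427)/(353324 + 453201) = ((1/2)*(-1/193)*84 + 178427)/806525 = (-42/193 + 178427)*(1/806525) = (34436369/193)*(1/806525) = 34436369/155659325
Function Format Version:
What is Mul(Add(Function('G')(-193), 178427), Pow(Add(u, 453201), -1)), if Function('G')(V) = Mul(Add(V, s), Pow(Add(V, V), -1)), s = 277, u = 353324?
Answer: Rational(34436369, 155659325) ≈ 0.22123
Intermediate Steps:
Function('G')(V) = Mul(Rational(1, 2), Pow(V, -1), Add(277, V)) (Function('G')(V) = Mul(Add(V, 277), Pow(Add(V, V), -1)) = Mul(Add(277, V), Pow(Mul(2, V), -1)) = Mul(Add(277, V), Mul(Rational(1, 2), Pow(V, -1))) = Mul(Rational(1, 2), Pow(V, -1), Add(277, V)))
Mul(Add(Function('G')(-193), 178427), Pow(Add(u, 453201), -1)) = Mul(Add(Mul(Rational(1, 2), Pow(-193, -1), Add(277, -193)), 178427), Pow(Add(353324, 453201), -1)) = Mul(Add(Mul(Rational(1, 2), Rational(-1, 193), 84), 178427), Pow(806525, -1)) = Mul(Add(Rational(-42, 193), 178427), Rational(1, 806525)) = Mul(Rational(34436369, 193), Rational(1, 806525)) = Rational(34436369, 155659325)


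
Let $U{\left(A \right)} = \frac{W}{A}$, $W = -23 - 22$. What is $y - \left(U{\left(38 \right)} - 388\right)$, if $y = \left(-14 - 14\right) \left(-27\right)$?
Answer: $\frac{43517}{38} \approx 1145.2$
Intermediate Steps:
$W = -45$
$U{\left(A \right)} = - \frac{45}{A}$
$y = 756$ ($y = \left(-28\right) \left(-27\right) = 756$)
$y - \left(U{\left(38 \right)} - 388\right) = 756 - \left(- \frac{45}{38} - 388\right) = 756 - - \frac{14789}{38} = 756 + \frac{14789}{38} = \frac{43517}{38}$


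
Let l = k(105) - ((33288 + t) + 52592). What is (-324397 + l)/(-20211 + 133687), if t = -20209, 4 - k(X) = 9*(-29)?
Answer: -389803/113476 ≈ -3.4351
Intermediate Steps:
k(X) = 265 (k(X) = 4 - 9*(-29) = 4 - 1*(-261) = 4 + 261 = 265)
l = -65406 (l = 265 - ((33288 - 20209) + 52592) = 265 - (13079 + 52592) = 265 - 1*65671 = 265 - 65671 = -65406)
(-324397 + l)/(-20211 + 133687) = (-324397 - 65406)/(-20211 + 133687) = -389803/113476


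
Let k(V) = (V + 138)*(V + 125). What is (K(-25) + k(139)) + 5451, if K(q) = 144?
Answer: 78723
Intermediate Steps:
k(V) = (125 + V)*(138 + V) (k(V) = (138 + V)*(125 + V) = (125 + V)*(138 + V))
(K(-25) + k(139)) + 5451 = (144 + (17250 + 139**2 + 263*139)) + 5451 = (144 + (17250 + 19321 + 36557)) + 5451 = (144 + 73128) + 5451 = 73272 + 5451 = 78723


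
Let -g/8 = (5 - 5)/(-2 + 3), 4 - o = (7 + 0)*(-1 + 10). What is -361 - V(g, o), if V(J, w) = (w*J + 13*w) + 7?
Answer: 399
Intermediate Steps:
o = -59 (o = 4 - (7 + 0)*(-1 + 10) = 4 - 7*9 = 4 - 1*63 = 4 - 63 = -59)
g = 0 (g = -8*(5 - 5)/(-2 + 3) = -0/1 = -0 = -8*0 = 0)
V(J, w) = 7 + 13*w + J*w (V(J, w) = (J*w + 13*w) + 7 = (13*w + J*w) + 7 = 7 + 13*w + J*w)
-361 - V(g, o) = -361 - (7 + 13*(-59) + 0*(-59)) = -361 - (7 - 767 + 0) = -361 - 1*(-760) = -361 + 760 = 399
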